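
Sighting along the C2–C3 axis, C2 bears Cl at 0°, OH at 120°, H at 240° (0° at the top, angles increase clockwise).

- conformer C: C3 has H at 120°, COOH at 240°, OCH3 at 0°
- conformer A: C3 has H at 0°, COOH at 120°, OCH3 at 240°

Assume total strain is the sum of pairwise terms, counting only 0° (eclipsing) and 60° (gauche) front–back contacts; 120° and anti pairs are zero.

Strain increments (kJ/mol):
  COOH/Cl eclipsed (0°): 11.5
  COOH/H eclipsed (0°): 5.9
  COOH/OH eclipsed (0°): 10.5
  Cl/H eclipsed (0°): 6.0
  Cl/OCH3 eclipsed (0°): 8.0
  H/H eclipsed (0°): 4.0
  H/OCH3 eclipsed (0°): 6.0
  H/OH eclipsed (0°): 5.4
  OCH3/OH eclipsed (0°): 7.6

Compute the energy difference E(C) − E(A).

-3.2 kJ/mol

C is eclipsed. Cl at 0° is eclipsed with OCH3 at 0° (8.0); OH at 120° is eclipsed with H at 120° (5.4); H at 240° is eclipsed with COOH at 240° (5.9). Total 19.3 kJ/mol.
A is eclipsed. Cl at 0° is eclipsed with H at 0° (6.0); OH at 120° is eclipsed with COOH at 120° (10.5); H at 240° is eclipsed with OCH3 at 240° (6.0). Total 22.5 kJ/mol.
E(C) − E(A) = 19.3 − 22.5 = -3.2 kJ/mol.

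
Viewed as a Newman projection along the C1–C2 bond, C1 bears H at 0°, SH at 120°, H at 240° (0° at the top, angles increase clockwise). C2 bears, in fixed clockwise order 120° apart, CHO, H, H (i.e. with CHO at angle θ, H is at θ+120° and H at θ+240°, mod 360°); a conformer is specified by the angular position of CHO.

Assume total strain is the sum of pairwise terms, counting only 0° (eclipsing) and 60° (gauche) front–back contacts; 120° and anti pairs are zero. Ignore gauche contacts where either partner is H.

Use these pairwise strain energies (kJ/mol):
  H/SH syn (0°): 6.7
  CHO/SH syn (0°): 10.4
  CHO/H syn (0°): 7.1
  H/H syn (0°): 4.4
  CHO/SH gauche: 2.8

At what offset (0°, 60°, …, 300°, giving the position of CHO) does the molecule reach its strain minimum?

CHO at 0° is eclipsed. H at 0° is eclipsed with CHO at 0° (7.1); SH at 120° is eclipsed with H at 120° (6.7); H at 240° is eclipsed with H at 240° (4.4). Total 18.2 kJ/mol.
CHO at 60° is staggered. SH at 120° is gauche with CHO at 60° (2.8). Total 2.8 kJ/mol.
CHO at 120° is eclipsed. H at 0° is eclipsed with H at 0° (4.4); SH at 120° is eclipsed with CHO at 120° (10.4); H at 240° is eclipsed with H at 240° (4.4). Total 19.2 kJ/mol.
CHO at 180° is staggered. SH at 120° is gauche with CHO at 180° (2.8). Total 2.8 kJ/mol.
CHO at 240° is eclipsed. H at 0° is eclipsed with H at 0° (4.4); SH at 120° is eclipsed with H at 120° (6.7); H at 240° is eclipsed with CHO at 240° (7.1). Total 18.2 kJ/mol.
CHO at 300° (staggered): no non-H gauche contacts → 0.0 kJ/mol.
The minimum (0.0 kJ/mol) occurs with CHO at 300°.

300°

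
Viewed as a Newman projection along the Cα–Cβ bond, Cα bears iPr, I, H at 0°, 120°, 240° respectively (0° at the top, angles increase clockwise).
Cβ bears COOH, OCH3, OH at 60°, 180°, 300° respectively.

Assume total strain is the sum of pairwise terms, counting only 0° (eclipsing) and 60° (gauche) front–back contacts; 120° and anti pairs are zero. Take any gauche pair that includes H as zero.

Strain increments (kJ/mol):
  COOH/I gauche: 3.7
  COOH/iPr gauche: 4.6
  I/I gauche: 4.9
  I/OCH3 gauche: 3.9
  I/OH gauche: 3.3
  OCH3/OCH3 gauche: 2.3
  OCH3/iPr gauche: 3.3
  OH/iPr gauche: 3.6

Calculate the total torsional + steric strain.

15.8 kJ/mol

This conformer (staggered): iPr(0°)/COOH(60°) gauche 4.6; iPr(0°)/OH(300°) gauche 3.6; I(120°)/COOH(60°) gauche 3.7; I(120°)/OCH3(180°) gauche 3.9 → 15.8 kJ/mol.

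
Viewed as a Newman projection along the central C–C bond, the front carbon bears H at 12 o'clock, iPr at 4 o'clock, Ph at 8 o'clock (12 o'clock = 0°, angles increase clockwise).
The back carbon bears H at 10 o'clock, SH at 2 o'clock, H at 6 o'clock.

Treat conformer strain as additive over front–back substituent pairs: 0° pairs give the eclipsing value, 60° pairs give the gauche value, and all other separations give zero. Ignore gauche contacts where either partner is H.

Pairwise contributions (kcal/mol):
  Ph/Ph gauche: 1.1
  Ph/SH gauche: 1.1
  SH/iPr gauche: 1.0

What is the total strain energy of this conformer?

This conformer (staggered): iPr–SH gauche; 1.0 = 1.0 kcal/mol.

1.0 kcal/mol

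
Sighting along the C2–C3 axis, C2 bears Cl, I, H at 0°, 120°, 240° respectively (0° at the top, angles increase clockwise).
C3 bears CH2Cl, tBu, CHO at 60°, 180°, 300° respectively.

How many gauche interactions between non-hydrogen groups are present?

Non-H gauche pairs: Cl(0°)/CH2Cl(60°); Cl(0°)/CHO(300°); I(120°)/CH2Cl(60°); I(120°)/tBu(180°) — 4 interactions.

4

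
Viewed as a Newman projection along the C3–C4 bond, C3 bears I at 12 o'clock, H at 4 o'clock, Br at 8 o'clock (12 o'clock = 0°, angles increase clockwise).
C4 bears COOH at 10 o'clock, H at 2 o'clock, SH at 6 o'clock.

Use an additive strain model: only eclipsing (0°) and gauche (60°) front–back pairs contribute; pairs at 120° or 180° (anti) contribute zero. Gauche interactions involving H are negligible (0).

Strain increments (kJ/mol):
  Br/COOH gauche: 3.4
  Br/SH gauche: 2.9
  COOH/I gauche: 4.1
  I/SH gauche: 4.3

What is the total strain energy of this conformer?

10.4 kJ/mol

This conformer (staggered): I–COOH gauche, Br–COOH gauche, Br–SH gauche; 4.1 + 3.4 + 2.9 = 10.4 kJ/mol.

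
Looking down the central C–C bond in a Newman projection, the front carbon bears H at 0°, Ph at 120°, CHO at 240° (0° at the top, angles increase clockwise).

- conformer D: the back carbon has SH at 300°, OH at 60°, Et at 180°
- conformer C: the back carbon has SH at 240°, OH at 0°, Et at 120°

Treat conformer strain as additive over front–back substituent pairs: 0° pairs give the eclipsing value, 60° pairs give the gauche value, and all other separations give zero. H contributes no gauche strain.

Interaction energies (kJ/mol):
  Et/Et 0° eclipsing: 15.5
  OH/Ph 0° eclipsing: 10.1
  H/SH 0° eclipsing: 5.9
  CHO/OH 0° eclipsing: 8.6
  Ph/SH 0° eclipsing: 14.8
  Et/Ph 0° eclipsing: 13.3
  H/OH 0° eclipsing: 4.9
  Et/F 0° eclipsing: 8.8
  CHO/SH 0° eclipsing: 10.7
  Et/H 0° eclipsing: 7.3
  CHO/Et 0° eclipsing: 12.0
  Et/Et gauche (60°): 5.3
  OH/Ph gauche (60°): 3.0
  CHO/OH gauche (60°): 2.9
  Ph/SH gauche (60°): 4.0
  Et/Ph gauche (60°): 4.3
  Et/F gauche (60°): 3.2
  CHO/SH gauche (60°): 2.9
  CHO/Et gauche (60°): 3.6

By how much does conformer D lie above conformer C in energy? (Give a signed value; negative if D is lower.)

D (staggered): Ph–OH gauche, Ph–Et gauche, CHO–SH gauche, CHO–Et gauche; 3.0 + 4.3 + 2.9 + 3.6 = 13.8 kJ/mol.
C (eclipsed): H–OH eclipsed, Ph–Et eclipsed, CHO–SH eclipsed; 4.9 + 13.3 + 10.7 = 28.9 kJ/mol.
E(D) − E(C) = 13.8 − 28.9 = -15.1 kJ/mol.

-15.1 kJ/mol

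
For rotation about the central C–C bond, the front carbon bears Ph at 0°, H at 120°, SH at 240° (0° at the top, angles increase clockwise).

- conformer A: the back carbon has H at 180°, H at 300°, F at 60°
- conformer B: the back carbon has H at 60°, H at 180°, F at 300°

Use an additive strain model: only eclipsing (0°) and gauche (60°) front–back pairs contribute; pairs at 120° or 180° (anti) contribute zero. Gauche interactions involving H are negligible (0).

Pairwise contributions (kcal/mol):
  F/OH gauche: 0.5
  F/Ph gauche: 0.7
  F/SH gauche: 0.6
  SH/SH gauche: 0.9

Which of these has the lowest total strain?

A (staggered): Ph(0°)/F(60°) gauche 0.7 → 0.7 kcal/mol.
B (staggered): Ph(0°)/F(300°) gauche 0.7; SH(240°)/F(300°) gauche 0.6 → 1.3 kcal/mol.
A has the lowest total (0.7 kcal/mol).

A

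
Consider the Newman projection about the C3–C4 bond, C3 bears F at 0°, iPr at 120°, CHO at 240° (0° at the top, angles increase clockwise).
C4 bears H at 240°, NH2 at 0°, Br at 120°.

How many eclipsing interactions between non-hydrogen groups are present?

2

Non-H eclipsing pairs: F(0°)/NH2(0°); iPr(120°)/Br(120°) — 2 interactions.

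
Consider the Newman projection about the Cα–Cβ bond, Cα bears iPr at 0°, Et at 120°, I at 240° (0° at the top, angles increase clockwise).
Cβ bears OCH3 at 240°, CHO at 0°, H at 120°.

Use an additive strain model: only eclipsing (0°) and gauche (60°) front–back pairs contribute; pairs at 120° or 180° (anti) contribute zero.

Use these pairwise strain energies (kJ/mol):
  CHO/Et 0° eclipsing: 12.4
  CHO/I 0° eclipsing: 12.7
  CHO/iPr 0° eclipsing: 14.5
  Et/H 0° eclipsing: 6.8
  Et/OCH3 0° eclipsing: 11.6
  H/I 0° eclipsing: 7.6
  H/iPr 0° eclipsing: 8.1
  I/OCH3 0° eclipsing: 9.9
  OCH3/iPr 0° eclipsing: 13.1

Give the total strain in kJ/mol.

This conformer is eclipsed. iPr at 0° is eclipsed with CHO at 0° (14.5); Et at 120° is eclipsed with H at 120° (6.8); I at 240° is eclipsed with OCH3 at 240° (9.9). Total 31.2 kJ/mol.

31.2 kJ/mol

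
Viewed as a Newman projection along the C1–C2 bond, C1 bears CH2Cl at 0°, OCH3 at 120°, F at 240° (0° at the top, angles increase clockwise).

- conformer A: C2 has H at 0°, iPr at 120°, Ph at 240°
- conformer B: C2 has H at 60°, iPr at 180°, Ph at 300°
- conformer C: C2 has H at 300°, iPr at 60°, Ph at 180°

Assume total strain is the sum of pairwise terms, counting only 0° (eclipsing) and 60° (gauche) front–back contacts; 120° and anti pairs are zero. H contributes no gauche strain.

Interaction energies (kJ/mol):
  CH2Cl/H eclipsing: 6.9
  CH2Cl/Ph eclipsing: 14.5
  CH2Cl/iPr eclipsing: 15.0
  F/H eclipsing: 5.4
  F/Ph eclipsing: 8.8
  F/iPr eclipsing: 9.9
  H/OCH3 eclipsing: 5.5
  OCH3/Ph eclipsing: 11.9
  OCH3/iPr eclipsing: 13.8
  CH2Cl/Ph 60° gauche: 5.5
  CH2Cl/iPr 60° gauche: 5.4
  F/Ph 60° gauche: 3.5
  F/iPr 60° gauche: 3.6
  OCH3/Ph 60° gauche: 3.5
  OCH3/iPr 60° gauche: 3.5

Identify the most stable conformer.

C

A is eclipsed. CH2Cl at 0° is eclipsed with H at 0° (6.9); OCH3 at 120° is eclipsed with iPr at 120° (13.8); F at 240° is eclipsed with Ph at 240° (8.8). Total 29.5 kJ/mol.
B is staggered. CH2Cl at 0° is gauche with Ph at 300° (5.5); OCH3 at 120° is gauche with iPr at 180° (3.5); F at 240° is gauche with iPr at 180° (3.6); F at 240° is gauche with Ph at 300° (3.5). Total 16.1 kJ/mol.
C is staggered. CH2Cl at 0° is gauche with iPr at 60° (5.4); OCH3 at 120° is gauche with iPr at 60° (3.5); OCH3 at 120° is gauche with Ph at 180° (3.5); F at 240° is gauche with Ph at 180° (3.5). Total 15.9 kJ/mol.
C has the lowest total (15.9 kJ/mol).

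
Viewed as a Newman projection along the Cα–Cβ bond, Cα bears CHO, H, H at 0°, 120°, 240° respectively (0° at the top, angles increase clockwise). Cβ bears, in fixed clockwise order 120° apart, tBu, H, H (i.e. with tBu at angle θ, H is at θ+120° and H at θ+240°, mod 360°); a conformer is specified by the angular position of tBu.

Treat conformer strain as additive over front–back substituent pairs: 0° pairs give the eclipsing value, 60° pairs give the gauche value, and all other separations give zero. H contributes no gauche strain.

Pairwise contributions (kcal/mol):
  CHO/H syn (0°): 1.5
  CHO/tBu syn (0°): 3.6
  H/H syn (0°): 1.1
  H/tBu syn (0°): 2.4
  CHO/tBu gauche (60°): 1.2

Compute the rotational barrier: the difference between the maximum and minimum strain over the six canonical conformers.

5.8 kcal/mol

tBu at 0° (eclipsed): CHO(0°)/tBu(0°) eclipsed 3.6; H(120°)/H(120°) eclipsed 1.1; H(240°)/H(240°) eclipsed 1.1 → 5.8 kcal/mol.
tBu at 60° (staggered): CHO(0°)/tBu(60°) gauche 1.2 → 1.2 kcal/mol.
tBu at 120° (eclipsed): CHO(0°)/H(0°) eclipsed 1.5; H(120°)/tBu(120°) eclipsed 2.4; H(240°)/H(240°) eclipsed 1.1 → 5.0 kcal/mol.
tBu at 180° (staggered): no non-H gauche contacts → 0.0 kcal/mol.
tBu at 240° (eclipsed): CHO(0°)/H(0°) eclipsed 1.5; H(120°)/H(120°) eclipsed 1.1; H(240°)/tBu(240°) eclipsed 2.4 → 5.0 kcal/mol.
tBu at 300° (staggered): CHO(0°)/tBu(300°) gauche 1.2 → 1.2 kcal/mol.
Max at 0° (5.8 kcal/mol), min at 180° (0.0 kcal/mol); barrier = 5.8 kcal/mol.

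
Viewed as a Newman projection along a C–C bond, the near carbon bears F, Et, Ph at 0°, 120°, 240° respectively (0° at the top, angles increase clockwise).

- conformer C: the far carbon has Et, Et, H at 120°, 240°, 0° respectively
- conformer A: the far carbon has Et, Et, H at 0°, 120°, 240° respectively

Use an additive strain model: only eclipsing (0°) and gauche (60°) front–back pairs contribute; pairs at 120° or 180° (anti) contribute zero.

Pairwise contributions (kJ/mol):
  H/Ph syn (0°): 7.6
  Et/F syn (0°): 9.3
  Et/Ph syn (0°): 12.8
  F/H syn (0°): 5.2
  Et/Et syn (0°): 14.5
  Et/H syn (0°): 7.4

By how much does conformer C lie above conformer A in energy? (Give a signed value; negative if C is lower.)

+1.1 kJ/mol

C (eclipsed): F(0°)/H(0°) eclipsed 5.2; Et(120°)/Et(120°) eclipsed 14.5; Ph(240°)/Et(240°) eclipsed 12.8 → 32.5 kJ/mol.
A (eclipsed): F(0°)/Et(0°) eclipsed 9.3; Et(120°)/Et(120°) eclipsed 14.5; Ph(240°)/H(240°) eclipsed 7.6 → 31.4 kJ/mol.
E(C) − E(A) = 32.5 − 31.4 = +1.1 kJ/mol.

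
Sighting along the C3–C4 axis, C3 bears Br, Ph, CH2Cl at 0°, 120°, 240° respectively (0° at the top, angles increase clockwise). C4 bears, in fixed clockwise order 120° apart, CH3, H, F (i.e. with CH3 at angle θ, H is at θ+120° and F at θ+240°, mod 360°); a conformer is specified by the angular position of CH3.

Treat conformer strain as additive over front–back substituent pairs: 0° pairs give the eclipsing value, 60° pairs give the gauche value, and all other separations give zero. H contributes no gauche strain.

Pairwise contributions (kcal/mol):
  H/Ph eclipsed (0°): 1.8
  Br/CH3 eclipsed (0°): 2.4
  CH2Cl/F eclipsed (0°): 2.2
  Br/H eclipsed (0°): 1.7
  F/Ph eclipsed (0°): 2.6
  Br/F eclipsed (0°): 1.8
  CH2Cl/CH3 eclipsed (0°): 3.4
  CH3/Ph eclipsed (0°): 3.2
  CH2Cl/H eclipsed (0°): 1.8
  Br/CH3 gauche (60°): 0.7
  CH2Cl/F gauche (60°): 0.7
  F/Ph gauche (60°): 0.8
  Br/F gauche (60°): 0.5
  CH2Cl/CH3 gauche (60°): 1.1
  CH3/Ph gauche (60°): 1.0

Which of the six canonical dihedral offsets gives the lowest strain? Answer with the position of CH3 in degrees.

CH3 at 0° (eclipsed): Br(0°)/CH3(0°) eclipsed 2.4; Ph(120°)/H(120°) eclipsed 1.8; CH2Cl(240°)/F(240°) eclipsed 2.2 → 6.4 kcal/mol.
CH3 at 60° (staggered): Br(0°)/CH3(60°) gauche 0.7; Br(0°)/F(300°) gauche 0.5; Ph(120°)/CH3(60°) gauche 1.0; CH2Cl(240°)/F(300°) gauche 0.7 → 2.9 kcal/mol.
CH3 at 120° (eclipsed): Br(0°)/F(0°) eclipsed 1.8; Ph(120°)/CH3(120°) eclipsed 3.2; CH2Cl(240°)/H(240°) eclipsed 1.8 → 6.8 kcal/mol.
CH3 at 180° (staggered): Br(0°)/F(60°) gauche 0.5; Ph(120°)/CH3(180°) gauche 1.0; Ph(120°)/F(60°) gauche 0.8; CH2Cl(240°)/CH3(180°) gauche 1.1 → 3.4 kcal/mol.
CH3 at 240° (eclipsed): Br(0°)/H(0°) eclipsed 1.7; Ph(120°)/F(120°) eclipsed 2.6; CH2Cl(240°)/CH3(240°) eclipsed 3.4 → 7.7 kcal/mol.
CH3 at 300° (staggered): Br(0°)/CH3(300°) gauche 0.7; Ph(120°)/F(180°) gauche 0.8; CH2Cl(240°)/CH3(300°) gauche 1.1; CH2Cl(240°)/F(180°) gauche 0.7 → 3.3 kcal/mol.
The minimum (2.9 kcal/mol) occurs with CH3 at 60°.

60°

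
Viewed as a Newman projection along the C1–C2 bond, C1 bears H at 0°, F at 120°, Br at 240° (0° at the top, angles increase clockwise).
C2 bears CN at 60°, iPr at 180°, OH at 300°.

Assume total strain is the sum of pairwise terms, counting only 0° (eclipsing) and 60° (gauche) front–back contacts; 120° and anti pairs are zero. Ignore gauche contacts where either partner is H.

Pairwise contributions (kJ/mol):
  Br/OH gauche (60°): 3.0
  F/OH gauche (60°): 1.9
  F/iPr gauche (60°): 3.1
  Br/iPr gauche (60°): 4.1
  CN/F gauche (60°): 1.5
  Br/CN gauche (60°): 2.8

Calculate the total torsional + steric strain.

11.7 kJ/mol

This conformer (staggered): F–CN gauche, F–iPr gauche, Br–iPr gauche, Br–OH gauche; 1.5 + 3.1 + 4.1 + 3.0 = 11.7 kJ/mol.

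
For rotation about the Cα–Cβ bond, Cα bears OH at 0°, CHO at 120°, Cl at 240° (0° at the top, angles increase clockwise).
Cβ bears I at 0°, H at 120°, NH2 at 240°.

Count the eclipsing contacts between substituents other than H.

Non-H eclipsing pairs: OH(0°)/I(0°); Cl(240°)/NH2(240°) — 2 interactions.

2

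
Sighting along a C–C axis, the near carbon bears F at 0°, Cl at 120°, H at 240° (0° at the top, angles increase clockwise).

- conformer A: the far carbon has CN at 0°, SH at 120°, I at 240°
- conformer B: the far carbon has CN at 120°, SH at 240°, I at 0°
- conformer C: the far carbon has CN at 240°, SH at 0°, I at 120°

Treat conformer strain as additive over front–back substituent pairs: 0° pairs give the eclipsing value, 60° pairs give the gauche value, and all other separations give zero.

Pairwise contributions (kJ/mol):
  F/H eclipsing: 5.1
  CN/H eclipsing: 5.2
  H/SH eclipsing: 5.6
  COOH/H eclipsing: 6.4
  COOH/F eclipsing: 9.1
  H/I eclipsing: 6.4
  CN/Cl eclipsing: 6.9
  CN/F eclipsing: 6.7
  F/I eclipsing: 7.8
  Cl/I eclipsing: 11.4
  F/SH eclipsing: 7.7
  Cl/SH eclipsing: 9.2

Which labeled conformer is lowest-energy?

B

A is eclipsed. F at 0° is eclipsed with CN at 0° (6.7); Cl at 120° is eclipsed with SH at 120° (9.2); H at 240° is eclipsed with I at 240° (6.4). Total 22.3 kJ/mol.
B is eclipsed. F at 0° is eclipsed with I at 0° (7.8); Cl at 120° is eclipsed with CN at 120° (6.9); H at 240° is eclipsed with SH at 240° (5.6). Total 20.3 kJ/mol.
C is eclipsed. F at 0° is eclipsed with SH at 0° (7.7); Cl at 120° is eclipsed with I at 120° (11.4); H at 240° is eclipsed with CN at 240° (5.2). Total 24.3 kJ/mol.
B has the lowest total (20.3 kJ/mol).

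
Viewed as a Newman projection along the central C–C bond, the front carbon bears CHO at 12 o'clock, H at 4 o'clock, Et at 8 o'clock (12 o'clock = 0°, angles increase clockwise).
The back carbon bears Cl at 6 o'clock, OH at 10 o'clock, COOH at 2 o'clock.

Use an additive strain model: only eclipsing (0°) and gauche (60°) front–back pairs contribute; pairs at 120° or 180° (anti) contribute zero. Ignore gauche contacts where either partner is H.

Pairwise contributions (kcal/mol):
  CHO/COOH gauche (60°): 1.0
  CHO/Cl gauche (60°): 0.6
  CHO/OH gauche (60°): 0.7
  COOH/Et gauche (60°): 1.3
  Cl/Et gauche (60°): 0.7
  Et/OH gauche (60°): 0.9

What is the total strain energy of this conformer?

This conformer (staggered): CHO(0°)/OH(300°) gauche 0.7; CHO(0°)/COOH(60°) gauche 1.0; Et(240°)/Cl(180°) gauche 0.7; Et(240°)/OH(300°) gauche 0.9 → 3.3 kcal/mol.

3.3 kcal/mol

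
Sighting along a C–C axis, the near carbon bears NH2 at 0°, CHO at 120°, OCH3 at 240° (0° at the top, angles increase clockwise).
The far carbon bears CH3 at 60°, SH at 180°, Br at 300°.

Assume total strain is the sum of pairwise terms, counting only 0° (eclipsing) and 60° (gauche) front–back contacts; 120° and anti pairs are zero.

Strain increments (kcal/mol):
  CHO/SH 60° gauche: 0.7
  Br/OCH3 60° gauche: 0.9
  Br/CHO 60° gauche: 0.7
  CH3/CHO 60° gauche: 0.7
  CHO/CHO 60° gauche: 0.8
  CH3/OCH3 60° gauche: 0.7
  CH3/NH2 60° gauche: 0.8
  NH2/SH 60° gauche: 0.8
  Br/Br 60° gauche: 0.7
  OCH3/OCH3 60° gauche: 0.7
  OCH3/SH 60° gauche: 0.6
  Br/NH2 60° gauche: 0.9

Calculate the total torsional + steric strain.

This conformer (staggered): NH2(0°)/CH3(60°) gauche 0.8; NH2(0°)/Br(300°) gauche 0.9; CHO(120°)/CH3(60°) gauche 0.7; CHO(120°)/SH(180°) gauche 0.7; OCH3(240°)/SH(180°) gauche 0.6; OCH3(240°)/Br(300°) gauche 0.9 → 4.6 kcal/mol.

4.6 kcal/mol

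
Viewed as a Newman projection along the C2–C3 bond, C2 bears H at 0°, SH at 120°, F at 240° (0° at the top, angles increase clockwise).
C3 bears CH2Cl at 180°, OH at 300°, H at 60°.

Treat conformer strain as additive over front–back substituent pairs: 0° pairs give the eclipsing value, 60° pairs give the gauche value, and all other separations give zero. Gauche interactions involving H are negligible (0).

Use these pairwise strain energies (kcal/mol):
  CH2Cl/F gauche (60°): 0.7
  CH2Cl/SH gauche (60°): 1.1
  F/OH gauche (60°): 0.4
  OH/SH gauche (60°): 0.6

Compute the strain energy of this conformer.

2.2 kcal/mol

This conformer (staggered): SH–CH2Cl gauche, F–CH2Cl gauche, F–OH gauche; 1.1 + 0.7 + 0.4 = 2.2 kcal/mol.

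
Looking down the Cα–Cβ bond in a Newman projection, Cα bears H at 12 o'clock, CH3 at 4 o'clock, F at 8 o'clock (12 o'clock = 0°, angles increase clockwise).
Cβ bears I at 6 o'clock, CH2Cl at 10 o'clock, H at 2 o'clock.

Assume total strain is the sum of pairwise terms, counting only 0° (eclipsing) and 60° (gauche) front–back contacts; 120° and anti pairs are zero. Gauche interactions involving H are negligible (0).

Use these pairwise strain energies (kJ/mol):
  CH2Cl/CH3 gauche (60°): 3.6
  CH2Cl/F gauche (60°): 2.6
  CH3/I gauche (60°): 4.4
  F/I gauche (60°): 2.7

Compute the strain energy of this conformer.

This conformer (staggered): CH3–I gauche, F–I gauche, F–CH2Cl gauche; 4.4 + 2.7 + 2.6 = 9.7 kJ/mol.

9.7 kJ/mol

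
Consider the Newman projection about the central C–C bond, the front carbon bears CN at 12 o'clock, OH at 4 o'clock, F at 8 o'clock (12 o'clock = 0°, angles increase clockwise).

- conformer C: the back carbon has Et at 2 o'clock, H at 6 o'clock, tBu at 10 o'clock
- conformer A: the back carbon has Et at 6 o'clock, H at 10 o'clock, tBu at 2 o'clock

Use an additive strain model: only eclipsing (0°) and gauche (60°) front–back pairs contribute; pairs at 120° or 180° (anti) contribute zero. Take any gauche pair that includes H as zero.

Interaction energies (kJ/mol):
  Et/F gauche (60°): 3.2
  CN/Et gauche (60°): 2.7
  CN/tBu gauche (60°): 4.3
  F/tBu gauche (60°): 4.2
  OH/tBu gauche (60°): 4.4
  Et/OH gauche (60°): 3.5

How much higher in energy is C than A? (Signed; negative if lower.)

C (staggered): CN(0°)/Et(60°) gauche 2.7; CN(0°)/tBu(300°) gauche 4.3; OH(120°)/Et(60°) gauche 3.5; F(240°)/tBu(300°) gauche 4.2 → 14.7 kJ/mol.
A (staggered): CN(0°)/tBu(60°) gauche 4.3; OH(120°)/Et(180°) gauche 3.5; OH(120°)/tBu(60°) gauche 4.4; F(240°)/Et(180°) gauche 3.2 → 15.4 kJ/mol.
E(C) − E(A) = 14.7 − 15.4 = -0.7 kJ/mol.

-0.7 kJ/mol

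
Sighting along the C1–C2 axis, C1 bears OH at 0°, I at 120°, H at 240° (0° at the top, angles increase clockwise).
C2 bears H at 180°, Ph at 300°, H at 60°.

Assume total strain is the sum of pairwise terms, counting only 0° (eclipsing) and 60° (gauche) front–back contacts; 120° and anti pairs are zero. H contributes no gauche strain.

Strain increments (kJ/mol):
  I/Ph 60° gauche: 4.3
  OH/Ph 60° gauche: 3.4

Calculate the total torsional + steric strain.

This conformer is staggered. OH at 0° is gauche with Ph at 300° (3.4). Total 3.4 kJ/mol.

3.4 kJ/mol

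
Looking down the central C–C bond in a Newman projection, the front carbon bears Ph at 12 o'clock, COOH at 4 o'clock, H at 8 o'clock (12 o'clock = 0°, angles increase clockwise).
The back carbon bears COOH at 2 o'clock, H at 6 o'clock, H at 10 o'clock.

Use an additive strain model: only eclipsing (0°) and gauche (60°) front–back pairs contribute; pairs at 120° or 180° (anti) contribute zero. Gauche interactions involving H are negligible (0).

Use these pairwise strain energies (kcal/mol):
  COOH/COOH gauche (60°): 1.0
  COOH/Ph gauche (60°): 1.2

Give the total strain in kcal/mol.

2.2 kcal/mol

This conformer (staggered): Ph–COOH gauche, COOH–COOH gauche; 1.2 + 1.0 = 2.2 kcal/mol.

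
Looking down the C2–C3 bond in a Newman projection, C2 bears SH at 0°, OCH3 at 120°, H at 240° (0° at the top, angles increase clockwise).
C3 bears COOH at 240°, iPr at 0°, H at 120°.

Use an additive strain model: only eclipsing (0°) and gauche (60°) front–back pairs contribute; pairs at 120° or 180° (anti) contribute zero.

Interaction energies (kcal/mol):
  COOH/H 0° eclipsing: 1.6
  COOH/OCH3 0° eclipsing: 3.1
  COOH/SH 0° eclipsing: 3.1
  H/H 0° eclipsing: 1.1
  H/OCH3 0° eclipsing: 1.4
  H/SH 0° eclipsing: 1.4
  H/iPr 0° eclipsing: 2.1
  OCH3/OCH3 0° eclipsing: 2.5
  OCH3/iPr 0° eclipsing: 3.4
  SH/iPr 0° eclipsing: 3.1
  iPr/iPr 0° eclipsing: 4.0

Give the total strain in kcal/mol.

6.1 kcal/mol

This conformer (eclipsed): SH–iPr eclipsed, OCH3–H eclipsed, H–COOH eclipsed; 3.1 + 1.4 + 1.6 = 6.1 kcal/mol.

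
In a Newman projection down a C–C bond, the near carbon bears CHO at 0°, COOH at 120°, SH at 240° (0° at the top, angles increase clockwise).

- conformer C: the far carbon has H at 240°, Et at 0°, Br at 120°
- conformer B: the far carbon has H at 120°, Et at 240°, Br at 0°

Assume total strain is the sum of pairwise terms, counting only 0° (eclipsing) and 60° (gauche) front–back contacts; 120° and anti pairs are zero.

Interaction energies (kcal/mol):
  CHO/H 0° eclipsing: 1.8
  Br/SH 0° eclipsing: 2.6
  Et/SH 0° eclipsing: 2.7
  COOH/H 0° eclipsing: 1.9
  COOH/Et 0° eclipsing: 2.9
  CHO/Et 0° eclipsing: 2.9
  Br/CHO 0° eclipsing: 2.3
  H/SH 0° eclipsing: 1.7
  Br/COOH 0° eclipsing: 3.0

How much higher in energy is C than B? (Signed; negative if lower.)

+0.7 kcal/mol

C (eclipsed): CHO(0°)/Et(0°) eclipsed 2.9; COOH(120°)/Br(120°) eclipsed 3.0; SH(240°)/H(240°) eclipsed 1.7 → 7.6 kcal/mol.
B (eclipsed): CHO(0°)/Br(0°) eclipsed 2.3; COOH(120°)/H(120°) eclipsed 1.9; SH(240°)/Et(240°) eclipsed 2.7 → 6.9 kcal/mol.
E(C) − E(B) = 7.6 − 6.9 = +0.7 kcal/mol.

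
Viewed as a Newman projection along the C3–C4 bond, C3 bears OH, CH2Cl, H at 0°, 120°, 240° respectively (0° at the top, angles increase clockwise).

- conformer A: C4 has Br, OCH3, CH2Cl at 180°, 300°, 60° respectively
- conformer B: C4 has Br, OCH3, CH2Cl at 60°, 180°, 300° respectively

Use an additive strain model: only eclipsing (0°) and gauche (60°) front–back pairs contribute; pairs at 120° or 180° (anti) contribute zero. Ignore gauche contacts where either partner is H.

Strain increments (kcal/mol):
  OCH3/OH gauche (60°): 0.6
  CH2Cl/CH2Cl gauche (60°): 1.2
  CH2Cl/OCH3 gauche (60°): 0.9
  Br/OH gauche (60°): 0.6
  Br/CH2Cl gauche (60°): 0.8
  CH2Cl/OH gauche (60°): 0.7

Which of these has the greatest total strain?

A (staggered): OH–OCH3 gauche, OH–CH2Cl gauche, CH2Cl–Br gauche, CH2Cl–CH2Cl gauche; 0.6 + 0.7 + 0.8 + 1.2 = 3.3 kcal/mol.
B (staggered): OH–Br gauche, OH–CH2Cl gauche, CH2Cl–Br gauche, CH2Cl–OCH3 gauche; 0.6 + 0.7 + 0.8 + 0.9 = 3.0 kcal/mol.
A has the highest total (3.3 kcal/mol).

A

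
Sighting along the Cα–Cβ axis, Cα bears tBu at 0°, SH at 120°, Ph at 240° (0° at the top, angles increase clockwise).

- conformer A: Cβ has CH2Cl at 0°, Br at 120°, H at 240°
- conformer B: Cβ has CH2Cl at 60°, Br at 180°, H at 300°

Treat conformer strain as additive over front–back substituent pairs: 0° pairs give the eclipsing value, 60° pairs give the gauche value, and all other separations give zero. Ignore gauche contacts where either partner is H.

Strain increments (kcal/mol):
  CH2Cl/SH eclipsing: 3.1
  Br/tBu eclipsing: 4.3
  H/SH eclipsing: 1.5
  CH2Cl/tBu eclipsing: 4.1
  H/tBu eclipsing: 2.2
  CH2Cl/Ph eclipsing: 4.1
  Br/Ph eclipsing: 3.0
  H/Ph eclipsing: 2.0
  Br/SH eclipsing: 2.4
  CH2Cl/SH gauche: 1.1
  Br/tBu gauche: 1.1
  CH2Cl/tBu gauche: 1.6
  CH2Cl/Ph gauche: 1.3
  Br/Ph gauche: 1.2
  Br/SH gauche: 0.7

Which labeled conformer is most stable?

A (eclipsed): tBu–CH2Cl eclipsed, SH–Br eclipsed, Ph–H eclipsed; 4.1 + 2.4 + 2.0 = 8.5 kcal/mol.
B (staggered): tBu–CH2Cl gauche, SH–CH2Cl gauche, SH–Br gauche, Ph–Br gauche; 1.6 + 1.1 + 0.7 + 1.2 = 4.6 kcal/mol.
B has the lowest total (4.6 kcal/mol).

B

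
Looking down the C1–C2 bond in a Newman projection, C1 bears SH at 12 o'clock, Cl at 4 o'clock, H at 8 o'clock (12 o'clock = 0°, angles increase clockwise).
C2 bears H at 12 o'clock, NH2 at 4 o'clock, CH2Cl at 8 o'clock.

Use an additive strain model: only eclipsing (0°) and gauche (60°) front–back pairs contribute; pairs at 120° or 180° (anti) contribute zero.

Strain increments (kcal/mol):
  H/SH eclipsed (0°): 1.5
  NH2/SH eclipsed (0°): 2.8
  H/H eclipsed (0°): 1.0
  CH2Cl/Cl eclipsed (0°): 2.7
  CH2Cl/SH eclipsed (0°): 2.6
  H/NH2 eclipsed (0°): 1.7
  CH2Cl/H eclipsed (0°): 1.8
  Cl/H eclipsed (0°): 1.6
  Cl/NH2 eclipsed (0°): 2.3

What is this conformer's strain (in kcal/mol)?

5.6 kcal/mol

This conformer (eclipsed): SH(0°)/H(0°) eclipsed 1.5; Cl(120°)/NH2(120°) eclipsed 2.3; H(240°)/CH2Cl(240°) eclipsed 1.8 → 5.6 kcal/mol.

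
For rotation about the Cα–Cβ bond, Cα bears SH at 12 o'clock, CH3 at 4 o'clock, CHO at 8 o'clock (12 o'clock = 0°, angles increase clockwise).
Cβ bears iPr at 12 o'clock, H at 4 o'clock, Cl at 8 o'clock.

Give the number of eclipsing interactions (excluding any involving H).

Non-H eclipsing pairs: SH(0°)/iPr(0°); CHO(240°)/Cl(240°) — 2 interactions.

2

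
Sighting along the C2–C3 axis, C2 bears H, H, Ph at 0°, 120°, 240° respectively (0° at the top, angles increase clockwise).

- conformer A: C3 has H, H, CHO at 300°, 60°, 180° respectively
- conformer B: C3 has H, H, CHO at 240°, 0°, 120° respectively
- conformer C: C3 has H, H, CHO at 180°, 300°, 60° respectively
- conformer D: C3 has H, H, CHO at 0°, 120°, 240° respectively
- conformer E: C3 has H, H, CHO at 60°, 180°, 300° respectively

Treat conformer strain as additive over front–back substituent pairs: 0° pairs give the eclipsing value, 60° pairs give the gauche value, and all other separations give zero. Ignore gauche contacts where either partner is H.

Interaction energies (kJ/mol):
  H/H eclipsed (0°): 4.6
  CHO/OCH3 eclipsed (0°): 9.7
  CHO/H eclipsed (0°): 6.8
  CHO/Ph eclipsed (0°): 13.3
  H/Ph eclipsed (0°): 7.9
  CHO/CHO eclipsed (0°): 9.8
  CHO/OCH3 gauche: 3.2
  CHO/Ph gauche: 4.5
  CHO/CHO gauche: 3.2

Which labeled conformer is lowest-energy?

A (staggered): Ph(240°)/CHO(180°) gauche 4.5 → 4.5 kJ/mol.
B (eclipsed): H(0°)/H(0°) eclipsed 4.6; H(120°)/CHO(120°) eclipsed 6.8; Ph(240°)/H(240°) eclipsed 7.9 → 19.3 kJ/mol.
C (staggered): no non-H gauche contacts → 0.0 kJ/mol.
D (eclipsed): H(0°)/H(0°) eclipsed 4.6; H(120°)/H(120°) eclipsed 4.6; Ph(240°)/CHO(240°) eclipsed 13.3 → 22.5 kJ/mol.
E (staggered): Ph(240°)/CHO(300°) gauche 4.5 → 4.5 kJ/mol.
C has the lowest total (0.0 kJ/mol).

C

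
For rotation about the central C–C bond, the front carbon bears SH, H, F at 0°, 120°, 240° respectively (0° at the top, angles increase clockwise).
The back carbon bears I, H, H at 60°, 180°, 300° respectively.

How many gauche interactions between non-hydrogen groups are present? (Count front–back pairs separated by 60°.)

1

Non-H gauche pairs: SH(0°)/I(60°) — 1 interaction.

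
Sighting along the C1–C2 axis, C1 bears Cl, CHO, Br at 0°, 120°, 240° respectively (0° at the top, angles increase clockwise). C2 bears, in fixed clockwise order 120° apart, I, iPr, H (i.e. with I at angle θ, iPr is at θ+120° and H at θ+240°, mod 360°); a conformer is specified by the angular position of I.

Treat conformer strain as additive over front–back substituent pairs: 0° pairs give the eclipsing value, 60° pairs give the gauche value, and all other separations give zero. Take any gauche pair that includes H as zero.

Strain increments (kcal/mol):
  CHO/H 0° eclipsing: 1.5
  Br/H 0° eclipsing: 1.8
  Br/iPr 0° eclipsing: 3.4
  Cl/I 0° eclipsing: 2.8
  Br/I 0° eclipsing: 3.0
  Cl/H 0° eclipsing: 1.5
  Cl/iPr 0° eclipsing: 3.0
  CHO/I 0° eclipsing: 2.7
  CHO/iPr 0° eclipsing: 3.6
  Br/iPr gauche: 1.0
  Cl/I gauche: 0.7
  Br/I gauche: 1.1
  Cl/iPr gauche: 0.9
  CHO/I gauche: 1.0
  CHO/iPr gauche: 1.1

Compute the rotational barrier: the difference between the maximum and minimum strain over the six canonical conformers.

4.4 kcal/mol

I at 0° (eclipsed): Cl(0°)/I(0°) eclipsed 2.8; CHO(120°)/iPr(120°) eclipsed 3.6; Br(240°)/H(240°) eclipsed 1.8 → 8.2 kcal/mol.
I at 60° (staggered): Cl(0°)/I(60°) gauche 0.7; CHO(120°)/I(60°) gauche 1.0; CHO(120°)/iPr(180°) gauche 1.1; Br(240°)/iPr(180°) gauche 1.0 → 3.8 kcal/mol.
I at 120° (eclipsed): Cl(0°)/H(0°) eclipsed 1.5; CHO(120°)/I(120°) eclipsed 2.7; Br(240°)/iPr(240°) eclipsed 3.4 → 7.6 kcal/mol.
I at 180° (staggered): Cl(0°)/iPr(300°) gauche 0.9; CHO(120°)/I(180°) gauche 1.0; Br(240°)/I(180°) gauche 1.1; Br(240°)/iPr(300°) gauche 1.0 → 4.0 kcal/mol.
I at 240° (eclipsed): Cl(0°)/iPr(0°) eclipsed 3.0; CHO(120°)/H(120°) eclipsed 1.5; Br(240°)/I(240°) eclipsed 3.0 → 7.5 kcal/mol.
I at 300° (staggered): Cl(0°)/I(300°) gauche 0.7; Cl(0°)/iPr(60°) gauche 0.9; CHO(120°)/iPr(60°) gauche 1.1; Br(240°)/I(300°) gauche 1.1 → 3.8 kcal/mol.
Max at 0° (8.2 kcal/mol), min at 60° (3.8 kcal/mol); barrier = 4.4 kcal/mol.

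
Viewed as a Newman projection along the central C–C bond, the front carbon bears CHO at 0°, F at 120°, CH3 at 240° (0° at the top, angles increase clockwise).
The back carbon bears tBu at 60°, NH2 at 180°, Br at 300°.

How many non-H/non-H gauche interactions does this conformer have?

6

Non-H gauche pairs: CHO(0°)/tBu(60°); CHO(0°)/Br(300°); F(120°)/tBu(60°); F(120°)/NH2(180°); CH3(240°)/NH2(180°); CH3(240°)/Br(300°) — 6 interactions.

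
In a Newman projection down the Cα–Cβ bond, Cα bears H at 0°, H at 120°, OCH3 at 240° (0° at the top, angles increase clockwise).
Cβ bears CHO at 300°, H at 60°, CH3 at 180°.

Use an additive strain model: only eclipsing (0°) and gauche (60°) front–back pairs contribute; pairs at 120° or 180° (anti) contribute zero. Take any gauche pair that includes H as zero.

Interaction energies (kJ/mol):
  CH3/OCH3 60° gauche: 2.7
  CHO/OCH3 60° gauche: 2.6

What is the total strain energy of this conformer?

5.3 kJ/mol

This conformer (staggered): OCH3(240°)/CHO(300°) gauche 2.6; OCH3(240°)/CH3(180°) gauche 2.7 → 5.3 kJ/mol.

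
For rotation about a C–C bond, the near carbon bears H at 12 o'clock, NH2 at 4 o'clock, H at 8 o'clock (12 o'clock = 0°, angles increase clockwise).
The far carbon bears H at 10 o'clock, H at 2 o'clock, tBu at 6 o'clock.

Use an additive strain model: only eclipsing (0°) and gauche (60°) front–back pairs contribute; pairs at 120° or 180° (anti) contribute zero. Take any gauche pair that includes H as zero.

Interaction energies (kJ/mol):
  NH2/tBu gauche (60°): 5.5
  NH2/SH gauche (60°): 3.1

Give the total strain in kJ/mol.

5.5 kJ/mol

This conformer is staggered. NH2 at 120° is gauche with tBu at 180° (5.5). Total 5.5 kJ/mol.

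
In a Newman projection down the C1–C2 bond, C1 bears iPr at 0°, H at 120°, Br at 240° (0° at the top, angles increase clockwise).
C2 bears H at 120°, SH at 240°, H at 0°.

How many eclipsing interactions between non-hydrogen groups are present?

Non-H eclipsing pairs: Br(240°)/SH(240°) — 1 interaction.

1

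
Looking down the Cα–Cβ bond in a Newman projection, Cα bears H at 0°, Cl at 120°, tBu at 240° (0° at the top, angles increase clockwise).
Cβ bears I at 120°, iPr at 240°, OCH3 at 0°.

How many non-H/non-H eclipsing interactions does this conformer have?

Non-H eclipsing pairs: Cl(120°)/I(120°); tBu(240°)/iPr(240°) — 2 interactions.

2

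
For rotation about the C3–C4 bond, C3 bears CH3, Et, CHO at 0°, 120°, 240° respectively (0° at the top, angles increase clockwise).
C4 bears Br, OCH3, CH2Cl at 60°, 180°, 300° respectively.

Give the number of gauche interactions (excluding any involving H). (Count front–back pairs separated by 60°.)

Non-H gauche pairs: CH3(0°)/Br(60°); CH3(0°)/CH2Cl(300°); Et(120°)/Br(60°); Et(120°)/OCH3(180°); CHO(240°)/OCH3(180°); CHO(240°)/CH2Cl(300°) — 6 interactions.

6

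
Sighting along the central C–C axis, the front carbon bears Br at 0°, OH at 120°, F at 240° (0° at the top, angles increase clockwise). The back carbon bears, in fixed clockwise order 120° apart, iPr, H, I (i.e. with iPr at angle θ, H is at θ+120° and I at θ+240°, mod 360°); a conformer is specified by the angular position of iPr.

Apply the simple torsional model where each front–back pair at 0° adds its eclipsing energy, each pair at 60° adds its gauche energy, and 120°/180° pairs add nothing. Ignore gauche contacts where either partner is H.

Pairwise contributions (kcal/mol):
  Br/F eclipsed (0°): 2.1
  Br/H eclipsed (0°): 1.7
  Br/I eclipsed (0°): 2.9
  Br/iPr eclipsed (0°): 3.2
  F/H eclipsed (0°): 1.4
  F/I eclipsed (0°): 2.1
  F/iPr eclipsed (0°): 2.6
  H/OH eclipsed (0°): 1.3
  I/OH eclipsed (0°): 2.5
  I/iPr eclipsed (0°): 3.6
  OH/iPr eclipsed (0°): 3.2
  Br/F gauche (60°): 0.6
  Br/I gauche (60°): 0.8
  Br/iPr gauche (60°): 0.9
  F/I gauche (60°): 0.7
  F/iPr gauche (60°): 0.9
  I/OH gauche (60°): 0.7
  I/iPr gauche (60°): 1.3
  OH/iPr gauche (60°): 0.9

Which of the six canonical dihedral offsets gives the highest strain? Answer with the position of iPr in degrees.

120°

iPr at 0° (eclipsed): Br–iPr eclipsed, OH–H eclipsed, F–I eclipsed; 3.2 + 1.3 + 2.1 = 6.6 kcal/mol.
iPr at 60° (staggered): Br–iPr gauche, Br–I gauche, OH–iPr gauche, F–I gauche; 0.9 + 0.8 + 0.9 + 0.7 = 3.3 kcal/mol.
iPr at 120° (eclipsed): Br–I eclipsed, OH–iPr eclipsed, F–H eclipsed; 2.9 + 3.2 + 1.4 = 7.5 kcal/mol.
iPr at 180° (staggered): Br–I gauche, OH–iPr gauche, OH–I gauche, F–iPr gauche; 0.8 + 0.9 + 0.7 + 0.9 = 3.3 kcal/mol.
iPr at 240° (eclipsed): Br–H eclipsed, OH–I eclipsed, F–iPr eclipsed; 1.7 + 2.5 + 2.6 = 6.8 kcal/mol.
iPr at 300° (staggered): Br–iPr gauche, OH–I gauche, F–iPr gauche, F–I gauche; 0.9 + 0.7 + 0.9 + 0.7 = 3.2 kcal/mol.
The maximum (7.5 kcal/mol) occurs with iPr at 120°.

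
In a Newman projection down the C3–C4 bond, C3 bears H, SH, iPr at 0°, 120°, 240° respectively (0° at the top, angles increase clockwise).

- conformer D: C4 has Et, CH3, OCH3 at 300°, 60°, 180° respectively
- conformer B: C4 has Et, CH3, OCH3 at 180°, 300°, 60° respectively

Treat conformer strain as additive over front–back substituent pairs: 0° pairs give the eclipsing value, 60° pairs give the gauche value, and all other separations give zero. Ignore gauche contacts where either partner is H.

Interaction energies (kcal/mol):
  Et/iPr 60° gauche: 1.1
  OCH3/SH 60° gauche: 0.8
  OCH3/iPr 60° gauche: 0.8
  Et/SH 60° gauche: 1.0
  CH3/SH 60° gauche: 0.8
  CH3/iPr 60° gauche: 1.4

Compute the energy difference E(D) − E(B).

-0.8 kcal/mol

D (staggered): SH(120°)/CH3(60°) gauche 0.8; SH(120°)/OCH3(180°) gauche 0.8; iPr(240°)/Et(300°) gauche 1.1; iPr(240°)/OCH3(180°) gauche 0.8 → 3.5 kcal/mol.
B (staggered): SH(120°)/Et(180°) gauche 1.0; SH(120°)/OCH3(60°) gauche 0.8; iPr(240°)/Et(180°) gauche 1.1; iPr(240°)/CH3(300°) gauche 1.4 → 4.3 kcal/mol.
E(D) − E(B) = 3.5 − 4.3 = -0.8 kcal/mol.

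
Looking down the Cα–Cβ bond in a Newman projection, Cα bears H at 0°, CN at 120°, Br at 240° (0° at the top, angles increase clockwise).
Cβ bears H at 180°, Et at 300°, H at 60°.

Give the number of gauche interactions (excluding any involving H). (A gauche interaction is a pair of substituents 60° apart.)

Non-H gauche pairs: Br(240°)/Et(300°) — 1 interaction.

1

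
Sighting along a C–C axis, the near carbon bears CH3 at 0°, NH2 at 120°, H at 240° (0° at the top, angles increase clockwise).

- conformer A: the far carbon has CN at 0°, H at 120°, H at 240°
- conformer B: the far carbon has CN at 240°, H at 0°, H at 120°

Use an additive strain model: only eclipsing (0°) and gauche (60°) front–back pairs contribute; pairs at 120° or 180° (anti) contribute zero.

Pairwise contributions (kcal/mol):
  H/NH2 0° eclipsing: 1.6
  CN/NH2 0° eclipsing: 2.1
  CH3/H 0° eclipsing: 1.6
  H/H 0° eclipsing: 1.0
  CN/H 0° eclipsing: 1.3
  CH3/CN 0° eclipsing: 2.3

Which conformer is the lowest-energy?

B

A is eclipsed. CH3 at 0° is eclipsed with CN at 0° (2.3); NH2 at 120° is eclipsed with H at 120° (1.6); H at 240° is eclipsed with H at 240° (1.0). Total 4.9 kcal/mol.
B is eclipsed. CH3 at 0° is eclipsed with H at 0° (1.6); NH2 at 120° is eclipsed with H at 120° (1.6); H at 240° is eclipsed with CN at 240° (1.3). Total 4.5 kcal/mol.
B has the lowest total (4.5 kcal/mol).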